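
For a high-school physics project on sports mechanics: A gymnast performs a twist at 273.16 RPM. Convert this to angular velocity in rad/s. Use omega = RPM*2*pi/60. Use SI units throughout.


omega = RPM * 2 * pi / 60
omega = 273.16 * 2 * 3.14159 / 60
omega = 1716.3149 / 60 = 28.6052 rad/s

28.6052 rad/s


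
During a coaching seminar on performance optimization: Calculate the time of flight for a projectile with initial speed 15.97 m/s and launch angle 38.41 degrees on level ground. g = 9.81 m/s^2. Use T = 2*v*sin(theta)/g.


T = 2*v*sin(theta)/g
sin(theta) = sin(38.41 deg) = 0.6213
T = 2*15.97*0.6213 / 9.81
T = 19.8438 / 9.81 = 2.0228 s

2.0228 s


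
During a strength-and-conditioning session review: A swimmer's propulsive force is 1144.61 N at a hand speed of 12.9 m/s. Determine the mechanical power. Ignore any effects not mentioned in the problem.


P = F * v
P = 1144.61 * 12.9
P = 14765.469 W

14765.469 W


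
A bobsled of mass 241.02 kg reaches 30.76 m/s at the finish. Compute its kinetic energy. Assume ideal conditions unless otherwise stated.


KE = 0.5 * m * v^2
KE = 0.5 * 241.02 * 30.76^2
KE = 0.5 * 241.02 * 946.1776 = 114023.8626 J

114023.8626 J


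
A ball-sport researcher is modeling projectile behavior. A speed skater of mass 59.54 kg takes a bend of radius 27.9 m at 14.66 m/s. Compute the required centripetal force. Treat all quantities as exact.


Fc = m * v^2 / r
v^2 = 14.66^2 = 214.9156
Fc = 59.54 * 214.9156 / 27.9
Fc = 12796.0748 / 27.9 = 458.6407 N

458.6407 N


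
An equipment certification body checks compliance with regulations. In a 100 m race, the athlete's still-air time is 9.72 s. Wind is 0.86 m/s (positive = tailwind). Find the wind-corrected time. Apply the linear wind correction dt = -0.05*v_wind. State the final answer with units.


dt = -0.05 * v_wind = -0.05 * 0.86 = -0.043 s
t_corrected = t_still + dt = 9.72 + (-0.043)
t_corrected = 9.677 s

9.677 s


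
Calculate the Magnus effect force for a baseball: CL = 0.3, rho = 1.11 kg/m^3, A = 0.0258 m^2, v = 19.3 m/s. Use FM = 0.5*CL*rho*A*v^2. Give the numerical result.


FM = 0.5 * CL * rho * A * v^2
FM = 0.5 * 0.3 * 1.11 * 0.0258 * 19.3^2
v^2 = 372.49
FM = 0.5 * 0.3 * 1.11 * 0.0258 * 372.49 = 1.6001 N

1.6001 N


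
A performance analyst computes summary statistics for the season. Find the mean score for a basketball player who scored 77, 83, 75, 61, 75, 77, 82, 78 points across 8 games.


Average = sum / n
Sum = 608
Average = 608 / 8 = 76

76


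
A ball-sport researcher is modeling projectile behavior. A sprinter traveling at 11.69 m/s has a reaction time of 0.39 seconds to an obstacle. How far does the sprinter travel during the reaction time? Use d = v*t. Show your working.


d = v * t
d = 11.69 * 0.39
d = 4.5591 m

4.5591 m


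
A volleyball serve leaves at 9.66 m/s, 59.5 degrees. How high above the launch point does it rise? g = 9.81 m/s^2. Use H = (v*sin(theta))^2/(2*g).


H = (v*sin(theta))^2 / (2*g)
vy = v*sin(theta) = 9.66 * sin(59.5 deg) = 8.3233 m/s
H = vy^2 / (2*g) = 69.278 / (2*9.81)
H = 69.278 / 19.62 = 3.531 m

3.531 m


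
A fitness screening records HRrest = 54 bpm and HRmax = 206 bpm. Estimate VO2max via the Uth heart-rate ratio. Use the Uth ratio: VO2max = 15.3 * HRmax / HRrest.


VO2max = 15.3 * HRmax / HRrest
VO2max = 15.3 * 206 / 54
VO2max = 3151.8 / 54 = 58.3667 mL/kg/min

58.3667 mL/kg/min


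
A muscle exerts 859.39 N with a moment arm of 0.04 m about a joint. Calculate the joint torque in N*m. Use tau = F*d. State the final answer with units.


tau = F * d
tau = 859.39 * 0.04
tau = 34.3756 N*m

34.3756 N*m


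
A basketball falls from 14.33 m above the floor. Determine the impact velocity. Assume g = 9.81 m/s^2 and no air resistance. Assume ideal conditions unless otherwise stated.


v = sqrt(2 * g * h)
v = sqrt(2 * 9.81 * 14.33)
v = sqrt(281.1546) = 16.7677 m/s

16.7677 m/s


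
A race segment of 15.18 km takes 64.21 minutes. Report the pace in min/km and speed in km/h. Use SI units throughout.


Pace = time / distance = 64.21 min / 15.18 km = 4.2299 min/km
Speed = distance / time_in_hours = 15.18 / 1.0702 hr
Speed = 14.1847 km/h

4.2299 min/km, 14.1847 km/h


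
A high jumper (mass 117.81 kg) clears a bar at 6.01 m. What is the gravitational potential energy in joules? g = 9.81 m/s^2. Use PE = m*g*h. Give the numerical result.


PE = m * g * h
PE = 117.81 * 9.81 * 6.01
PE = 1155.7161 * 6.01 = 6945.8538 J

6945.8538 J


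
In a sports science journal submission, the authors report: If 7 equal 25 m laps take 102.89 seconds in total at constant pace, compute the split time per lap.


Split time = total_time / n_laps = 102.89 / 7
Split time = 14.6986 s per lap

14.6986 s


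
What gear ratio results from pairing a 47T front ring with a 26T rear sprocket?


GR = front_teeth / rear_teeth
GR = 47 / 26
GR = 1.8077

1.8077


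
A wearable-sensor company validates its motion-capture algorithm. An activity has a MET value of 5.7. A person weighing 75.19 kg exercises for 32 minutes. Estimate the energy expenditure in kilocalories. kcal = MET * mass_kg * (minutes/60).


kcal = MET * mass * time_hr
Convert time: 32 min = 0.5333 hr
kcal = 5.7 * 75.19 * 0.5333
kcal = 228.5776 kcal

228.5776 kcal


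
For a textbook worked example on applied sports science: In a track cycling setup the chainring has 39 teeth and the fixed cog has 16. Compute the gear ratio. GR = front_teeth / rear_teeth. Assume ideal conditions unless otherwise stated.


GR = front_teeth / rear_teeth
GR = 39 / 16
GR = 2.4375

2.4375


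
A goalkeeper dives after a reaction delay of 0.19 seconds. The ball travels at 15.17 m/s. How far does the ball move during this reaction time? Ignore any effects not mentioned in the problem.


d = v * t
d = 15.17 * 0.19
d = 2.8823 m

2.8823 m


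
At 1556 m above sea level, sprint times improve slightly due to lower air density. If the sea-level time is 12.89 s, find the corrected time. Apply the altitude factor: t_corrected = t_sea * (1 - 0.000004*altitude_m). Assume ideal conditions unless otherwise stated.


Correction factor = 1 - 0.000004 * 1556 = 0.993776
t_corrected = t_sea * factor = 12.89 * 0.993776
t_corrected = 12.8098 s

12.8098 s


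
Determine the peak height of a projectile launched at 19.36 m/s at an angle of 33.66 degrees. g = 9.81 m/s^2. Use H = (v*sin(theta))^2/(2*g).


H = (v*sin(theta))^2 / (2*g)
vy = v*sin(theta) = 19.36 * sin(33.66 deg) = 10.7305 m/s
H = vy^2 / (2*g) = 115.1445 / (2*9.81)
H = 115.1445 / 19.62 = 5.8687 m

5.8687 m


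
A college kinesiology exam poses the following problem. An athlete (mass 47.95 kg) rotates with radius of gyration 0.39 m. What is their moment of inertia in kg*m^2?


I = m * k^2
I = 47.95 * 0.39^2
I = 47.95 * 0.1521 = 7.2932 kg*m^2

7.2932 kg*m^2


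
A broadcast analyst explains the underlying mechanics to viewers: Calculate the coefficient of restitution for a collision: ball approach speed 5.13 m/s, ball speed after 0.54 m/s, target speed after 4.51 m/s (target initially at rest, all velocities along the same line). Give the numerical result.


e = (v2_after - v1_after) / (v1_before - v2_before)
Numerator = 4.51 - 0.54 = 3.97
Denominator = 5.13 - 0 = 5.13
e = 3.97 / 5.13 = 0.7739

0.7739


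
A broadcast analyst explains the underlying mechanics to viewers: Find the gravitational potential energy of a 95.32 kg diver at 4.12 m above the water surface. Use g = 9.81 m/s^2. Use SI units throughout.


PE = m * g * h
PE = 95.32 * 9.81 * 4.12
PE = 935.0892 * 4.12 = 3852.5675 J

3852.5675 J


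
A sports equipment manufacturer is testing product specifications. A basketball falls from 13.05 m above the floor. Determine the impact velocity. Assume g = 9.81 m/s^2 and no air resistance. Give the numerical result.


v = sqrt(2 * g * h)
v = sqrt(2 * 9.81 * 13.05)
v = sqrt(256.041) = 16.0013 m/s

16.0013 m/s


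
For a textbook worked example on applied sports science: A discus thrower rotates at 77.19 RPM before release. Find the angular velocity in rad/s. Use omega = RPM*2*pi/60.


omega = RPM * 2 * pi / 60
omega = 77.19 * 2 * 3.14159 / 60
omega = 484.9991 / 60 = 8.0833 rad/s

8.0833 rad/s


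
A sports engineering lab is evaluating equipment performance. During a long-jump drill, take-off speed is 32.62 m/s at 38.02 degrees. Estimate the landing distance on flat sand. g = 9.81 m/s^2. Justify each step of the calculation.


R = v^2 * sin(2*theta) / g
Convert angle to radians: theta = 38.02 deg = 0.6636 rad
sin(2*theta) = sin(1.3271) = 0.9705
R = 32.62^2 * 0.9705 / 9.81
R = 1064.0644 * 0.9705 / 9.81 = 105.2637 m

105.2637 m


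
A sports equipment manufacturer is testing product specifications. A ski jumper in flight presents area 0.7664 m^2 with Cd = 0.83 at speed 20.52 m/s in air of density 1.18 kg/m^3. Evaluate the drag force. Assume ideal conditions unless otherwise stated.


Fd = 0.5 * Cd * rho * A * v^2
Fd = 0.5 * 0.83 * 1.18 * 0.7664 * 20.52^2
v^2 = 421.0704
Fd = 0.5 * 0.83 * 1.18 * 0.7664 * 421.0704 = 158.0303 N

158.0303 N


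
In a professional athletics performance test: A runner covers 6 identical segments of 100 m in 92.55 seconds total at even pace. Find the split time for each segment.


Split time = total_time / n_laps = 92.55 / 6
Split time = 15.425 s per lap

15.425 s


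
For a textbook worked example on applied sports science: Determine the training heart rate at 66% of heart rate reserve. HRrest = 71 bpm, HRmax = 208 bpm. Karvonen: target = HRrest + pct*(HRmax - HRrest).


Target = HRrest + pct*(HRmax - HRrest)
Heart rate reserve = HRmax - HRrest = 208 - 71 = 137 bpm
Fraction = 66% = 0.66
Target = 71 + 0.66 * 137
Target = 71 + 90.42 = 161.42 bpm

161.42 bpm


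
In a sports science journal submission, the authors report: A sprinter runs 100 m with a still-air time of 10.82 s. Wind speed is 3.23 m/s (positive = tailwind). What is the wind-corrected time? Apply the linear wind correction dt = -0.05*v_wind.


dt = -0.05 * v_wind = -0.05 * 3.23 = -0.1615 s
t_corrected = t_still + dt = 10.82 + (-0.1615)
t_corrected = 10.6585 s

10.6585 s


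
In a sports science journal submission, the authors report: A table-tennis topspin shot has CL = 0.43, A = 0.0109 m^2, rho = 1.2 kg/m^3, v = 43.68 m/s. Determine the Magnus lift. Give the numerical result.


FM = 0.5 * CL * rho * A * v^2
FM = 0.5 * 0.43 * 1.2 * 0.0109 * 43.68^2
v^2 = 1907.9424
FM = 0.5 * 0.43 * 1.2 * 0.0109 * 1907.9424 = 5.3655 N

5.3655 N


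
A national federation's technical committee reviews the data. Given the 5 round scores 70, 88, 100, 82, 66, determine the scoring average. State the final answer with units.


Average = sum / n
Sum = 406
Average = 406 / 5 = 81.2

81.2


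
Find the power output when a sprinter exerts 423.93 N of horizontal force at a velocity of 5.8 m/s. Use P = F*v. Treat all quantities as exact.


P = F * v
P = 423.93 * 5.8
P = 2458.794 W

2458.794 W


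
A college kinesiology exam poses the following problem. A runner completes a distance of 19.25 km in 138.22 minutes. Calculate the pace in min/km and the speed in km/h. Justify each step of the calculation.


Pace = time / distance = 138.22 min / 19.25 km = 7.1803 min/km
Speed = distance / time_in_hours = 19.25 / 2.3037 hr
Speed = 8.3562 km/h

7.1803 min/km, 8.3562 km/h


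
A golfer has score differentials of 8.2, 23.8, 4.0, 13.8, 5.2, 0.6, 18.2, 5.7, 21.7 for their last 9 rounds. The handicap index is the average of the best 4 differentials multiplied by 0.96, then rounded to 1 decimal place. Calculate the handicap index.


All differentials: 8.2, 23.8, 4.0, 13.8, 5.2, 0.6, 18.2, 5.7, 21.7
Sorted: 0.6, 4.0, 5.2, 5.7, 8.2, 13.8, 18.2, 21.7, 23.8
Best 4: 0.6, 4.0, 5.2, 5.7
Average of best = 15.5 / 4 = 3.875
Raw index = 3.875 * 0.96 = 3.72
Handicap index = round(3.72, 1) = 3.7

3.7


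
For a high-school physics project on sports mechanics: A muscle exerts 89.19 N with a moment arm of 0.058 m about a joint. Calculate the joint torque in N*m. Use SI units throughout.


tau = F * d
tau = 89.19 * 0.058
tau = 5.173 N*m

5.173 N*m


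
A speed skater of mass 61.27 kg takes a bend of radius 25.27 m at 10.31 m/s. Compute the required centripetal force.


Fc = m * v^2 / r
v^2 = 10.31^2 = 106.2961
Fc = 61.27 * 106.2961 / 25.27
Fc = 6512.762 / 25.27 = 257.727 N

257.727 N


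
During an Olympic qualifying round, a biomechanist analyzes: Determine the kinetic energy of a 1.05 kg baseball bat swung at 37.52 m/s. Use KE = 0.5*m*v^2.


KE = 0.5 * m * v^2
KE = 0.5 * 1.05 * 37.52^2
KE = 0.5 * 1.05 * 1407.7504 = 739.069 J

739.069 J


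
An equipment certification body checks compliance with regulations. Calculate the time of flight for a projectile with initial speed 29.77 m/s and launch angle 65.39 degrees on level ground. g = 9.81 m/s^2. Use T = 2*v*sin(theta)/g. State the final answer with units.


T = 2*v*sin(theta)/g
sin(theta) = sin(65.39 deg) = 0.9092
T = 2*29.77*0.9092 / 9.81
T = 54.1316 / 9.81 = 5.518 s

5.518 s


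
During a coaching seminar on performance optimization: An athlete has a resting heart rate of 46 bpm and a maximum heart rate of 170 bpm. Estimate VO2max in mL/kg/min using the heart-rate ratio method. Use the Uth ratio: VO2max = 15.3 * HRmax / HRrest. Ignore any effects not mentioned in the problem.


VO2max = 15.3 * HRmax / HRrest
VO2max = 15.3 * 170 / 46
VO2max = 2601 / 46 = 56.5435 mL/kg/min

56.5435 mL/kg/min


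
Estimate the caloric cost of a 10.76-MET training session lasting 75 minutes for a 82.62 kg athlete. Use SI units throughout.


kcal = MET * mass * time_hr
Convert time: 75 min = 1.25 hr
kcal = 10.76 * 82.62 * 1.25
kcal = 1111.239 kcal

1111.239 kcal


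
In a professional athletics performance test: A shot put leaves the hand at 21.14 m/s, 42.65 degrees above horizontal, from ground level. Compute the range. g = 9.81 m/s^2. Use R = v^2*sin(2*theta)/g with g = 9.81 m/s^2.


R = v^2 * sin(2*theta) / g
Convert angle to radians: theta = 42.65 deg = 0.7444 rad
sin(2*theta) = sin(1.4888) = 0.9966
R = 21.14^2 * 0.9966 / 9.81
R = 446.8996 * 0.9966 / 9.81 = 45.4023 m

45.4023 m


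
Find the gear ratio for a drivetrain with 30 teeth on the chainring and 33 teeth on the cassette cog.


GR = front_teeth / rear_teeth
GR = 30 / 33
GR = 0.9091

0.9091


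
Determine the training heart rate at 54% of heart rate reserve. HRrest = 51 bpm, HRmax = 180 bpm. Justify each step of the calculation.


Target = HRrest + pct*(HRmax - HRrest)
Heart rate reserve = HRmax - HRrest = 180 - 51 = 129 bpm
Fraction = 54% = 0.54
Target = 51 + 0.54 * 129
Target = 51 + 69.66 = 120.66 bpm

120.66 bpm


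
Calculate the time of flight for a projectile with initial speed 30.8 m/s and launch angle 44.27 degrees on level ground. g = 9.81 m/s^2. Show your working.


T = 2*v*sin(theta)/g
sin(theta) = sin(44.27 deg) = 0.698
T = 2*30.8*0.698 / 9.81
T = 42.9993 / 9.81 = 4.3832 s

4.3832 s


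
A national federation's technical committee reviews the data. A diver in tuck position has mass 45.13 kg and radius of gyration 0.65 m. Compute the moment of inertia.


I = m * k^2
I = 45.13 * 0.65^2
I = 45.13 * 0.4225 = 19.0674 kg*m^2

19.0674 kg*m^2


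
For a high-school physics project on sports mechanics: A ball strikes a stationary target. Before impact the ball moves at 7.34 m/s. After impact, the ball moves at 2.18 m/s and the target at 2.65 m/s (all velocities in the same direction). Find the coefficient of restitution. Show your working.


e = (v2_after - v1_after) / (v1_before - v2_before)
Numerator = 2.65 - 2.18 = 0.47
Denominator = 7.34 - 0 = 7.34
e = 0.47 / 7.34 = 0.064

0.064


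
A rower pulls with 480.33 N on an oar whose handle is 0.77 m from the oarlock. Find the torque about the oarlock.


tau = F * d
tau = 480.33 * 0.77
tau = 369.8541 N*m

369.8541 N*m


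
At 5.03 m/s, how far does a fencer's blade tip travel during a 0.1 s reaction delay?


d = v * t
d = 5.03 * 0.1
d = 0.503 m

0.503 m


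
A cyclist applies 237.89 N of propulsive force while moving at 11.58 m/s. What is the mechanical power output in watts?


P = F * v
P = 237.89 * 11.58
P = 2754.7662 W

2754.7662 W


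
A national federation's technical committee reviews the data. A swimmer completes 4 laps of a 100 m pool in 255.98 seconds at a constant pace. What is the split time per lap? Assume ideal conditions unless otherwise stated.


Split time = total_time / n_laps = 255.98 / 4
Split time = 63.995 s per lap

63.995 s


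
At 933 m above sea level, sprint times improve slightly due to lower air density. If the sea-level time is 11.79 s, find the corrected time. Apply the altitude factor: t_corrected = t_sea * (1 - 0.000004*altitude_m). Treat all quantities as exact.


Correction factor = 1 - 0.000004 * 933 = 0.996268
t_corrected = t_sea * factor = 11.79 * 0.996268
t_corrected = 11.746 s

11.746 s


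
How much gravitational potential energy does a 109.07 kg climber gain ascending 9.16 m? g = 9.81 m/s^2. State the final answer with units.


PE = m * g * h
PE = 109.07 * 9.81 * 9.16
PE = 1069.9767 * 9.16 = 9800.9866 J

9800.9866 J


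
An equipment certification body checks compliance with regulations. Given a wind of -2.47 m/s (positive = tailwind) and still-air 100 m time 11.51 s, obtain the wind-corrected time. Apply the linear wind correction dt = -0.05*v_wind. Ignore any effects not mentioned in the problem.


dt = -0.05 * v_wind = -0.05 * -2.47 = 0.1235 s
t_corrected = t_still + dt = 11.51 + (0.1235)
t_corrected = 11.6335 s

11.6335 s


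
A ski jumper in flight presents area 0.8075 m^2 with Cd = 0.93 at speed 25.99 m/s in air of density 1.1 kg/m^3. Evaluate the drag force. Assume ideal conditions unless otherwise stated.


Fd = 0.5 * Cd * rho * A * v^2
Fd = 0.5 * 0.93 * 1.1 * 0.8075 * 25.99^2
v^2 = 675.4801
Fd = 0.5 * 0.93 * 1.1 * 0.8075 * 675.4801 = 278.9978 N

278.9978 N


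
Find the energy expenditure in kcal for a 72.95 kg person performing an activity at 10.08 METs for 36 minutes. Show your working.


kcal = MET * mass * time_hr
Convert time: 36 min = 0.6 hr
kcal = 10.08 * 72.95 * 0.6
kcal = 441.2016 kcal

441.2016 kcal


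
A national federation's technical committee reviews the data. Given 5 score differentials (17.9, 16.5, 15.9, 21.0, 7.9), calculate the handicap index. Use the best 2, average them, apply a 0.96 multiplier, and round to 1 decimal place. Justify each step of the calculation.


All differentials: 17.9, 16.5, 15.9, 21.0, 7.9
Sorted: 7.9, 15.9, 16.5, 17.9, 21.0
Best 2: 7.9, 15.9
Average of best = 23.8 / 2 = 11.9
Raw index = 11.9 * 0.96 = 11.424
Handicap index = round(11.424, 1) = 11.4

11.4


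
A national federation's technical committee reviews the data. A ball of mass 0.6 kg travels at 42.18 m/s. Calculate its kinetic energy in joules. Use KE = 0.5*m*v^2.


KE = 0.5 * m * v^2
KE = 0.5 * 0.6 * 42.18^2
KE = 0.5 * 0.6 * 1779.1524 = 533.7457 J

533.7457 J


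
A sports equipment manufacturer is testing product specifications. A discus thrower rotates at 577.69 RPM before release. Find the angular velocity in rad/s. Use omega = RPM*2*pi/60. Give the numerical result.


omega = RPM * 2 * pi / 60
omega = 577.69 * 2 * 3.14159 / 60
omega = 3629.7333 / 60 = 60.4956 rad/s

60.4956 rad/s


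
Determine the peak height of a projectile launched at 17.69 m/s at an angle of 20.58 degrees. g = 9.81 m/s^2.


H = (v*sin(theta))^2 / (2*g)
vy = v*sin(theta) = 17.69 * sin(20.58 deg) = 6.2183 m/s
H = vy^2 / (2*g) = 38.6672 / (2*9.81)
H = 38.6672 / 19.62 = 1.9708 m

1.9708 m


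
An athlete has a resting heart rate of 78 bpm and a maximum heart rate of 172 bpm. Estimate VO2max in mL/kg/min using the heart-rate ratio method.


VO2max = 15.3 * HRmax / HRrest
VO2max = 15.3 * 172 / 78
VO2max = 2631.6 / 78 = 33.7385 mL/kg/min

33.7385 mL/kg/min


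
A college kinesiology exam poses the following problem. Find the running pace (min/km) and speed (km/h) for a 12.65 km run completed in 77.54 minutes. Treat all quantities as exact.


Pace = time / distance = 77.54 min / 12.65 km = 6.1296 min/km
Speed = distance / time_in_hours = 12.65 / 1.2923 hr
Speed = 9.7885 km/h

6.1296 min/km, 9.7885 km/h


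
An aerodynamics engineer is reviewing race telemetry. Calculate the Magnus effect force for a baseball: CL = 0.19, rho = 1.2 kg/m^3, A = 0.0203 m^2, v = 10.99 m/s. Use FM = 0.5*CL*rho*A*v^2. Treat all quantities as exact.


FM = 0.5 * CL * rho * A * v^2
FM = 0.5 * 0.19 * 1.2 * 0.0203 * 10.99^2
v^2 = 120.7801
FM = 0.5 * 0.19 * 1.2 * 0.0203 * 120.7801 = 0.2795 N

0.2795 N


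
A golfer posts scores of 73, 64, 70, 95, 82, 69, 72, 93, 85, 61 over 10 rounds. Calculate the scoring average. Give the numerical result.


Average = sum / n
Sum = 764
Average = 764 / 10 = 76.4

76.4


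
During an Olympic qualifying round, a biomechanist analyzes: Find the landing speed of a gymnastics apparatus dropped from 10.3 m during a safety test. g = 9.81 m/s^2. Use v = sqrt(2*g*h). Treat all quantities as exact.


v = sqrt(2 * g * h)
v = sqrt(2 * 9.81 * 10.3)
v = sqrt(202.086) = 14.2157 m/s

14.2157 m/s


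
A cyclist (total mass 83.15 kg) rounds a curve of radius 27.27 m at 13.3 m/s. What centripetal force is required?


Fc = m * v^2 / r
v^2 = 13.3^2 = 176.89
Fc = 83.15 * 176.89 / 27.27
Fc = 14708.4035 / 27.27 = 539.3621 N

539.3621 N


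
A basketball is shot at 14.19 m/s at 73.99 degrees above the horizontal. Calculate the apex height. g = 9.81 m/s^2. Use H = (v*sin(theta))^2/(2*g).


H = (v*sin(theta))^2 / (2*g)
vy = v*sin(theta) = 14.19 * sin(73.99 deg) = 13.6396 m/s
H = vy^2 / (2*g) = 186.0393 / (2*9.81)
H = 186.0393 / 19.62 = 9.4821 m

9.4821 m


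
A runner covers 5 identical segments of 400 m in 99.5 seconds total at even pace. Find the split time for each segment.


Split time = total_time / n_laps = 99.5 / 5
Split time = 19.9 s per lap

19.9 s


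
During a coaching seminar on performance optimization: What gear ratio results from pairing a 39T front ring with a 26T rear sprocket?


GR = front_teeth / rear_teeth
GR = 39 / 26
GR = 1.5

1.5


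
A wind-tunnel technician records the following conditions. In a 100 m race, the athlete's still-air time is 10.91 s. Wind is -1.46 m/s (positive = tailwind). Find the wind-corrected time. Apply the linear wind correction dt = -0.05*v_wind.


dt = -0.05 * v_wind = -0.05 * -1.46 = 0.073 s
t_corrected = t_still + dt = 10.91 + (0.073)
t_corrected = 10.983 s

10.983 s


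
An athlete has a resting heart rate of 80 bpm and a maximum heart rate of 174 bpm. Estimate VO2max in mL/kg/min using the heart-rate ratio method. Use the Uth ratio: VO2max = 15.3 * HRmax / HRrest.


VO2max = 15.3 * HRmax / HRrest
VO2max = 15.3 * 174 / 80
VO2max = 2662.2 / 80 = 33.2775 mL/kg/min

33.2775 mL/kg/min


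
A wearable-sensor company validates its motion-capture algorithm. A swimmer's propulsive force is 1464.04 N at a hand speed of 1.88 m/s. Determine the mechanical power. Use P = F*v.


P = F * v
P = 1464.04 * 1.88
P = 2752.3952 W

2752.3952 W


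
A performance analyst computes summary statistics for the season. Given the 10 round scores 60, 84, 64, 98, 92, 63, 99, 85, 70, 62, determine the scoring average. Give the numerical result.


Average = sum / n
Sum = 777
Average = 777 / 10 = 77.7

77.7


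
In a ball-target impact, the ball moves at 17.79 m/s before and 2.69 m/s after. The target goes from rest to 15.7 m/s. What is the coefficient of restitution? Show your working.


e = (v2_after - v1_after) / (v1_before - v2_before)
Numerator = 15.7 - 2.69 = 13.01
Denominator = 17.79 - 0 = 17.79
e = 13.01 / 17.79 = 0.7313

0.7313


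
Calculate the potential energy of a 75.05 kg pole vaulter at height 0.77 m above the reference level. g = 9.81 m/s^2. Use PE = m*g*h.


PE = m * g * h
PE = 75.05 * 9.81 * 0.77
PE = 736.2405 * 0.77 = 566.9052 J

566.9052 J


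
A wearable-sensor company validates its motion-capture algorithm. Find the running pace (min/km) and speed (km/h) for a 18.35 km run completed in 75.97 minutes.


Pace = time / distance = 75.97 min / 18.35 km = 4.1401 min/km
Speed = distance / time_in_hours = 18.35 / 1.2662 hr
Speed = 14.4926 km/h

4.1401 min/km, 14.4926 km/h


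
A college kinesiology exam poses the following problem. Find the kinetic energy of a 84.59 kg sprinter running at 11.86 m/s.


KE = 0.5 * m * v^2
KE = 0.5 * 84.59 * 11.86^2
KE = 0.5 * 84.59 * 140.6596 = 5949.1978 J

5949.1978 J


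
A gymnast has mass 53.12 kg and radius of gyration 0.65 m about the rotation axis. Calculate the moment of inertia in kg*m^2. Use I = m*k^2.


I = m * k^2
I = 53.12 * 0.65^2
I = 53.12 * 0.4225 = 22.4432 kg*m^2

22.4432 kg*m^2


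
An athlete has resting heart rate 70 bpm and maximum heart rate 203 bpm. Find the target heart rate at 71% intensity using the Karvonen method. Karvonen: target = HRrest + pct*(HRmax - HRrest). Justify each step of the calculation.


Target = HRrest + pct*(HRmax - HRrest)
Heart rate reserve = HRmax - HRrest = 203 - 70 = 133 bpm
Fraction = 71% = 0.71
Target = 70 + 0.71 * 133
Target = 70 + 94.43 = 164.43 bpm

164.43 bpm


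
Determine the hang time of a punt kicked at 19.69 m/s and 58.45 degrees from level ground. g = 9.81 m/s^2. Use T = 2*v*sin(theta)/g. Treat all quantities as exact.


T = 2*v*sin(theta)/g
sin(theta) = sin(58.45 deg) = 0.8522
T = 2*19.69*0.8522 / 9.81
T = 33.559 / 9.81 = 3.4209 s

3.4209 s


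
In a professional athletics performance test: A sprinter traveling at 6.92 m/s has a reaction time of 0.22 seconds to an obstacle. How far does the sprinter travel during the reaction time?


d = v * t
d = 6.92 * 0.22
d = 1.5224 m

1.5224 m


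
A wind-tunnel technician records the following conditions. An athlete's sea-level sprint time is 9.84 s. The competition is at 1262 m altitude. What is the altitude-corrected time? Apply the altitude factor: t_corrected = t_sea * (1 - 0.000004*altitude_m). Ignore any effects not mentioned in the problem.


Correction factor = 1 - 0.000004 * 1262 = 0.994952
t_corrected = t_sea * factor = 9.84 * 0.994952
t_corrected = 9.7903 s

9.7903 s


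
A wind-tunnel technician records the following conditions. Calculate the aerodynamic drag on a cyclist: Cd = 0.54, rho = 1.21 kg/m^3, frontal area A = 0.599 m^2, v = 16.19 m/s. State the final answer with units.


Fd = 0.5 * Cd * rho * A * v^2
Fd = 0.5 * 0.54 * 1.21 * 0.599 * 16.19^2
v^2 = 262.1161
Fd = 0.5 * 0.54 * 1.21 * 0.599 * 262.1161 = 51.2944 N

51.2944 N


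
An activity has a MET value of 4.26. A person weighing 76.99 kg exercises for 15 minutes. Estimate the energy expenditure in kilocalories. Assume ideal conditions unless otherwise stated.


kcal = MET * mass * time_hr
Convert time: 15 min = 0.25 hr
kcal = 4.26 * 76.99 * 0.25
kcal = 81.9943 kcal

81.9943 kcal


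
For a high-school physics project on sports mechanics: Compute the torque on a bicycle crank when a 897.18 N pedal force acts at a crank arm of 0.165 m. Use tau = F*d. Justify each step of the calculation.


tau = F * d
tau = 897.18 * 0.165
tau = 148.0347 N*m

148.0347 N*m


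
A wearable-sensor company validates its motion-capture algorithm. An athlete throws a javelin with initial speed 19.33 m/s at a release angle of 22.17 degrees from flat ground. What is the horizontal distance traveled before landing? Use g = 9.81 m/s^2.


R = v^2 * sin(2*theta) / g
Convert angle to radians: theta = 22.17 deg = 0.3869 rad
sin(2*theta) = sin(0.7739) = 0.6989
R = 19.33^2 * 0.6989 / 9.81
R = 373.6489 * 0.6989 / 9.81 = 26.6207 m

26.6207 m


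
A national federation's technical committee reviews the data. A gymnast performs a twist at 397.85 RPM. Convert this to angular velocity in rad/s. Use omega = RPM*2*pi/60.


omega = RPM * 2 * pi / 60
omega = 397.85 * 2 * 3.14159 / 60
omega = 2499.7653 / 60 = 41.6628 rad/s

41.6628 rad/s


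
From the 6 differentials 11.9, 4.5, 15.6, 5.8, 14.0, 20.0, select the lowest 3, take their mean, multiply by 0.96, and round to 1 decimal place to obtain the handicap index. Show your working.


All differentials: 11.9, 4.5, 15.6, 5.8, 14.0, 20.0
Sorted: 4.5, 5.8, 11.9, 14.0, 15.6, 20.0
Best 3: 4.5, 5.8, 11.9
Average of best = 22.2 / 3 = 7.4
Raw index = 7.4 * 0.96 = 7.104
Handicap index = round(7.104, 1) = 7.1

7.1


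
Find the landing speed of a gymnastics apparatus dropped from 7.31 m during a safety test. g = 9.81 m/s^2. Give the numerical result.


v = sqrt(2 * g * h)
v = sqrt(2 * 9.81 * 7.31)
v = sqrt(143.4222) = 11.9759 m/s

11.9759 m/s


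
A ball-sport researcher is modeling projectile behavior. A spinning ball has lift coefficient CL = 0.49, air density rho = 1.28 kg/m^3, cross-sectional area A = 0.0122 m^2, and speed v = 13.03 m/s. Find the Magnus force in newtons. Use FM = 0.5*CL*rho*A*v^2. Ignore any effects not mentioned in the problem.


FM = 0.5 * CL * rho * A * v^2
FM = 0.5 * 0.49 * 1.28 * 0.0122 * 13.03^2
v^2 = 169.7809
FM = 0.5 * 0.49 * 1.28 * 0.0122 * 169.7809 = 0.6496 N

0.6496 N


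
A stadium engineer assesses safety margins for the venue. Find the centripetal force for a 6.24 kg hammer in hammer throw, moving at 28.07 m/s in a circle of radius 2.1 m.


Fc = m * v^2 / r
v^2 = 28.07^2 = 787.9249
Fc = 6.24 * 787.9249 / 2.1
Fc = 4916.6514 / 2.1 = 2341.2626 N

2341.2626 N


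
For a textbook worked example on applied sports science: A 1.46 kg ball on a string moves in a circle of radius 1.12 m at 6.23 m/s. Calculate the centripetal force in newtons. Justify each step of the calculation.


Fc = m * v^2 / r
v^2 = 6.23^2 = 38.8129
Fc = 1.46 * 38.8129 / 1.12
Fc = 56.6668 / 1.12 = 50.5954 N

50.5954 N


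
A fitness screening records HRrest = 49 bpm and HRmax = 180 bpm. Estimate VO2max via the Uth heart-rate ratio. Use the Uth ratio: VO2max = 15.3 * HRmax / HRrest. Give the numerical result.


VO2max = 15.3 * HRmax / HRrest
VO2max = 15.3 * 180 / 49
VO2max = 2754 / 49 = 56.2041 mL/kg/min

56.2041 mL/kg/min


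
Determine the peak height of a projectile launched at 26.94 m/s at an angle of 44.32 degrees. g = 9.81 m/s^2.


H = (v*sin(theta))^2 / (2*g)
vy = v*sin(theta) = 26.94 * sin(44.32 deg) = 18.822 m/s
H = vy^2 / (2*g) = 354.2691 / (2*9.81)
H = 354.2691 / 19.62 = 18.0565 m

18.0565 m


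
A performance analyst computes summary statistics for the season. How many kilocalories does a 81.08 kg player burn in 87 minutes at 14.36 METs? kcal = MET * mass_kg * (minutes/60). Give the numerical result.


kcal = MET * mass * time_hr
Convert time: 87 min = 1.45 hr
kcal = 14.36 * 81.08 * 1.45
kcal = 1688.2478 kcal

1688.2478 kcal


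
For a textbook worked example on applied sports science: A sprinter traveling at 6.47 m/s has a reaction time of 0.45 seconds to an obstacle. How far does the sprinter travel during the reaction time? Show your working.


d = v * t
d = 6.47 * 0.45
d = 2.9115 m

2.9115 m


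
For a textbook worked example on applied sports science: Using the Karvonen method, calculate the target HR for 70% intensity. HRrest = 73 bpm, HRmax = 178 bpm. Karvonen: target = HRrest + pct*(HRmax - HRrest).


Target = HRrest + pct*(HRmax - HRrest)
Heart rate reserve = HRmax - HRrest = 178 - 73 = 105 bpm
Fraction = 70% = 0.7
Target = 73 + 0.7 * 105
Target = 73 + 73.5 = 146.5 bpm

146.5 bpm


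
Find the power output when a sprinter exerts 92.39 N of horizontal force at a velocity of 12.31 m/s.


P = F * v
P = 92.39 * 12.31
P = 1137.3209 W

1137.3209 W


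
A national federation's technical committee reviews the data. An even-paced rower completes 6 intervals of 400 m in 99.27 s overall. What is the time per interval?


Split time = total_time / n_laps = 99.27 / 6
Split time = 16.545 s per lap

16.545 s


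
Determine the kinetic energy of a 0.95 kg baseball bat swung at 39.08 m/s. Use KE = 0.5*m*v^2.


KE = 0.5 * m * v^2
KE = 0.5 * 0.95 * 39.08^2
KE = 0.5 * 0.95 * 1527.2464 = 725.442 J

725.442 J


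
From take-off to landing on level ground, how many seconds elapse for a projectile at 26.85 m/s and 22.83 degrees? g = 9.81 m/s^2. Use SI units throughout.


T = 2*v*sin(theta)/g
sin(theta) = sin(22.83 deg) = 0.388
T = 2*26.85*0.388 / 9.81
T = 20.8355 / 9.81 = 2.1239 s

2.1239 s


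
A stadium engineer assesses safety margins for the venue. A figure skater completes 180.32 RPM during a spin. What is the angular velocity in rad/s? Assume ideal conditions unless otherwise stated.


omega = RPM * 2 * pi / 60
omega = 180.32 * 2 * 3.14159 / 60
omega = 1132.984 / 60 = 18.8831 rad/s

18.8831 rad/s


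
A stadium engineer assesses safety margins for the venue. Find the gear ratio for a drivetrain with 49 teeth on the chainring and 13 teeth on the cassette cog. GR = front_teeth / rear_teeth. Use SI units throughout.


GR = front_teeth / rear_teeth
GR = 49 / 13
GR = 3.7692

3.7692


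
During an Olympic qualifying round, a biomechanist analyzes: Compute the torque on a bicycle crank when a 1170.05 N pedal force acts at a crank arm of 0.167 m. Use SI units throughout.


tau = F * d
tau = 1170.05 * 0.167
tau = 195.3983 N*m

195.3983 N*m


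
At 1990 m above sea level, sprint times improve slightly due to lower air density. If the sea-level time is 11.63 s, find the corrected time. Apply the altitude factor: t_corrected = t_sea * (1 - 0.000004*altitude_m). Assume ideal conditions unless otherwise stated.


Correction factor = 1 - 0.000004 * 1990 = 0.99204
t_corrected = t_sea * factor = 11.63 * 0.99204
t_corrected = 11.5374 s

11.5374 s


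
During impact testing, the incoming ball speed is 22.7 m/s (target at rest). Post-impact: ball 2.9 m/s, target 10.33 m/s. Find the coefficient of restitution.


e = (v2_after - v1_after) / (v1_before - v2_before)
Numerator = 10.33 - 2.9 = 7.43
Denominator = 22.7 - 0 = 22.7
e = 7.43 / 22.7 = 0.3273

0.3273


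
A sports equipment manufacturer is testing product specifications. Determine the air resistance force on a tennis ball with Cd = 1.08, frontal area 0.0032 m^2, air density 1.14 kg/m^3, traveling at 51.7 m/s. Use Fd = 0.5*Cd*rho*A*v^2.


Fd = 0.5 * Cd * rho * A * v^2
Fd = 0.5 * 1.08 * 1.14 * 0.0032 * 51.7^2
v^2 = 2672.89
Fd = 0.5 * 1.08 * 1.14 * 0.0032 * 2672.89 = 5.2654 N

5.2654 N


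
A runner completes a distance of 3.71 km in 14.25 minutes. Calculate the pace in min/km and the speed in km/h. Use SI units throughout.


Pace = time / distance = 14.25 min / 3.71 km = 3.841 min/km
Speed = distance / time_in_hours = 3.71 / 0.2375 hr
Speed = 15.6211 km/h

3.841 min/km, 15.6211 km/h


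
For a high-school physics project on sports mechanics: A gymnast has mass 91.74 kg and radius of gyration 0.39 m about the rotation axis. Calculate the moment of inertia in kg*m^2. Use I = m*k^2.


I = m * k^2
I = 91.74 * 0.39^2
I = 91.74 * 0.1521 = 13.9537 kg*m^2

13.9537 kg*m^2


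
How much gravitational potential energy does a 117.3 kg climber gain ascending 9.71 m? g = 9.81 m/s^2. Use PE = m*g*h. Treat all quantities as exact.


PE = m * g * h
PE = 117.3 * 9.81 * 9.71
PE = 1150.713 * 9.71 = 11173.4232 J

11173.4232 J


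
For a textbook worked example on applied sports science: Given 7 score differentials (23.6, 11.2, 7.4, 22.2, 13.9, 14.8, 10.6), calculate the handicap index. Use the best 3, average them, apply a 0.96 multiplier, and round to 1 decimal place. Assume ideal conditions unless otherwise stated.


All differentials: 23.6, 11.2, 7.4, 22.2, 13.9, 14.8, 10.6
Sorted: 7.4, 10.6, 11.2, 13.9, 14.8, 22.2, 23.6
Best 3: 7.4, 10.6, 11.2
Average of best = 29.2 / 3 = 9.7333
Raw index = 9.7333 * 0.96 = 9.344
Handicap index = round(9.344, 1) = 9.3

9.3


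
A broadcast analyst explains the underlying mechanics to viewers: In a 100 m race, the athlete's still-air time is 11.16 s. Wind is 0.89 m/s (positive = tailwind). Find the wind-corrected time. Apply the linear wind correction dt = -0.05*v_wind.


dt = -0.05 * v_wind = -0.05 * 0.89 = -0.0445 s
t_corrected = t_still + dt = 11.16 + (-0.0445)
t_corrected = 11.1155 s

11.1155 s


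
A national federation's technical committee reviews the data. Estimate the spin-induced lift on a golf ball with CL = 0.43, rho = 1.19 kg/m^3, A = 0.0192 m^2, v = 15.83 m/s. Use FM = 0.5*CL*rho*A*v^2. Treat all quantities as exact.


FM = 0.5 * CL * rho * A * v^2
FM = 0.5 * 0.43 * 1.19 * 0.0192 * 15.83^2
v^2 = 250.5889
FM = 0.5 * 0.43 * 1.19 * 0.0192 * 250.5889 = 1.231 N

1.231 N


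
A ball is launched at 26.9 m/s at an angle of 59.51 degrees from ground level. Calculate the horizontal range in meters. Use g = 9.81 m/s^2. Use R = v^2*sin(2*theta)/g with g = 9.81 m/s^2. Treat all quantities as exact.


R = v^2 * sin(2*theta) / g
Convert angle to radians: theta = 59.51 deg = 1.0386 rad
sin(2*theta) = sin(2.0773) = 0.8745
R = 26.9^2 * 0.8745 / 9.81
R = 723.61 * 0.8745 / 9.81 = 64.5016 m

64.5016 m


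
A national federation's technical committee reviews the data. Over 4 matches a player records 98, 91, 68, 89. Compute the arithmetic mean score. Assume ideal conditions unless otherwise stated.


Average = sum / n
Sum = 346
Average = 346 / 4 = 86.5

86.5


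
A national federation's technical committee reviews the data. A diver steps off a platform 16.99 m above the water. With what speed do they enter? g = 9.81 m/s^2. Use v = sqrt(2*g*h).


v = sqrt(2 * g * h)
v = sqrt(2 * 9.81 * 16.99)
v = sqrt(333.3438) = 18.2577 m/s

18.2577 m/s


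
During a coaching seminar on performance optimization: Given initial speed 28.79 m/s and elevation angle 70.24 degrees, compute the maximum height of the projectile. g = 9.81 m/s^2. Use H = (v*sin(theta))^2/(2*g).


H = (v*sin(theta))^2 / (2*g)
vy = v*sin(theta) = 28.79 * sin(70.24 deg) = 27.0948 m/s
H = vy^2 / (2*g) = 734.126 / (2*9.81)
H = 734.126 / 19.62 = 37.4172 m

37.4172 m


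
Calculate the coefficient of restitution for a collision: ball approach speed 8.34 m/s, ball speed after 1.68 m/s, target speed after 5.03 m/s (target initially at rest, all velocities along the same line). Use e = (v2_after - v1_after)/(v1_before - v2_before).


e = (v2_after - v1_after) / (v1_before - v2_before)
Numerator = 5.03 - 1.68 = 3.35
Denominator = 8.34 - 0 = 8.34
e = 3.35 / 8.34 = 0.4017

0.4017


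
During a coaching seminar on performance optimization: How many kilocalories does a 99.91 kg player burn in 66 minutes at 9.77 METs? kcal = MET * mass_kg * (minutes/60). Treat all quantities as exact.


kcal = MET * mass * time_hr
Convert time: 66 min = 1.1 hr
kcal = 9.77 * 99.91 * 1.1
kcal = 1073.7328 kcal

1073.7328 kcal


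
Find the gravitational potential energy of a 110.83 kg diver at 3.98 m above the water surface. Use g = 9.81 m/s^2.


PE = m * g * h
PE = 110.83 * 9.81 * 3.98
PE = 1087.2423 * 3.98 = 4327.2244 J

4327.2244 J


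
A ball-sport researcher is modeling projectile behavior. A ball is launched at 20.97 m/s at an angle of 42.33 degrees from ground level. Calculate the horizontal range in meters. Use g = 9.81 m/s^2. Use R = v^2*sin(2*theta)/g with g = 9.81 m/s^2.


R = v^2 * sin(2*theta) / g
Convert angle to radians: theta = 42.33 deg = 0.7388 rad
sin(2*theta) = sin(1.4776) = 0.9957
R = 20.97^2 * 0.9957 / 9.81
R = 439.7409 * 0.9957 / 9.81 = 44.6312 m

44.6312 m


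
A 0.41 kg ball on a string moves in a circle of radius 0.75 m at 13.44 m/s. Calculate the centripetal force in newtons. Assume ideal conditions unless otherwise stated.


Fc = m * v^2 / r
v^2 = 13.44^2 = 180.6336
Fc = 0.41 * 180.6336 / 0.75
Fc = 74.0598 / 0.75 = 98.7464 N

98.7464 N


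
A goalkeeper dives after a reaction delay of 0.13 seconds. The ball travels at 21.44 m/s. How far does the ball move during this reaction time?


d = v * t
d = 21.44 * 0.13
d = 2.7872 m

2.7872 m


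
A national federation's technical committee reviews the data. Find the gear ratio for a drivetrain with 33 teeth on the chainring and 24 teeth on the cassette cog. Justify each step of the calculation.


GR = front_teeth / rear_teeth
GR = 33 / 24
GR = 1.375

1.375
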